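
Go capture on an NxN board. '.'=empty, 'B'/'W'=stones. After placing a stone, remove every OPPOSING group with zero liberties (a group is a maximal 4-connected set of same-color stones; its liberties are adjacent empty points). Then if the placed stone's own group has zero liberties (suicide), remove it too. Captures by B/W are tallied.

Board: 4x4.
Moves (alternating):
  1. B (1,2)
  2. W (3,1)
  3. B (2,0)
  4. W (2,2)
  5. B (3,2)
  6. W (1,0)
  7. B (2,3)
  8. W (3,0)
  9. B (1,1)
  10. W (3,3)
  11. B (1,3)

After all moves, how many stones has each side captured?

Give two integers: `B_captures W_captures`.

Move 1: B@(1,2) -> caps B=0 W=0
Move 2: W@(3,1) -> caps B=0 W=0
Move 3: B@(2,0) -> caps B=0 W=0
Move 4: W@(2,2) -> caps B=0 W=0
Move 5: B@(3,2) -> caps B=0 W=0
Move 6: W@(1,0) -> caps B=0 W=0
Move 7: B@(2,3) -> caps B=0 W=0
Move 8: W@(3,0) -> caps B=0 W=0
Move 9: B@(1,1) -> caps B=0 W=0
Move 10: W@(3,3) -> caps B=0 W=1
Move 11: B@(1,3) -> caps B=0 W=1

Answer: 0 1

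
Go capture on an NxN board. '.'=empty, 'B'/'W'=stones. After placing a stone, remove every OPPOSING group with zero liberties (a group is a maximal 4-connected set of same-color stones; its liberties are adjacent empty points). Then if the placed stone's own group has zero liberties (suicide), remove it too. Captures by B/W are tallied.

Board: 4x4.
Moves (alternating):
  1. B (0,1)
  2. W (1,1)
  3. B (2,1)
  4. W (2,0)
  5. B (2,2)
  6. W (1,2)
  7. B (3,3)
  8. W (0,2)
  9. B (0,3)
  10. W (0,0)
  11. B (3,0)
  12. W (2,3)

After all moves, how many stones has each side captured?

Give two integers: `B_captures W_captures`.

Move 1: B@(0,1) -> caps B=0 W=0
Move 2: W@(1,1) -> caps B=0 W=0
Move 3: B@(2,1) -> caps B=0 W=0
Move 4: W@(2,0) -> caps B=0 W=0
Move 5: B@(2,2) -> caps B=0 W=0
Move 6: W@(1,2) -> caps B=0 W=0
Move 7: B@(3,3) -> caps B=0 W=0
Move 8: W@(0,2) -> caps B=0 W=0
Move 9: B@(0,3) -> caps B=0 W=0
Move 10: W@(0,0) -> caps B=0 W=1
Move 11: B@(3,0) -> caps B=0 W=1
Move 12: W@(2,3) -> caps B=0 W=1

Answer: 0 1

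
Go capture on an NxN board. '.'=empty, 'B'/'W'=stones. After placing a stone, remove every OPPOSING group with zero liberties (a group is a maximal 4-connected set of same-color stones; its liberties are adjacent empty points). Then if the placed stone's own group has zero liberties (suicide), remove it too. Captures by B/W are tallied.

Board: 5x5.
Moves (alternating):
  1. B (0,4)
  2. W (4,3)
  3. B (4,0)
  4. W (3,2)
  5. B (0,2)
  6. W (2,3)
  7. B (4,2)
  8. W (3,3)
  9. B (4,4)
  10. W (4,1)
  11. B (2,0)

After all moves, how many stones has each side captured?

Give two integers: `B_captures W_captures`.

Move 1: B@(0,4) -> caps B=0 W=0
Move 2: W@(4,3) -> caps B=0 W=0
Move 3: B@(4,0) -> caps B=0 W=0
Move 4: W@(3,2) -> caps B=0 W=0
Move 5: B@(0,2) -> caps B=0 W=0
Move 6: W@(2,3) -> caps B=0 W=0
Move 7: B@(4,2) -> caps B=0 W=0
Move 8: W@(3,3) -> caps B=0 W=0
Move 9: B@(4,4) -> caps B=0 W=0
Move 10: W@(4,1) -> caps B=0 W=1
Move 11: B@(2,0) -> caps B=0 W=1

Answer: 0 1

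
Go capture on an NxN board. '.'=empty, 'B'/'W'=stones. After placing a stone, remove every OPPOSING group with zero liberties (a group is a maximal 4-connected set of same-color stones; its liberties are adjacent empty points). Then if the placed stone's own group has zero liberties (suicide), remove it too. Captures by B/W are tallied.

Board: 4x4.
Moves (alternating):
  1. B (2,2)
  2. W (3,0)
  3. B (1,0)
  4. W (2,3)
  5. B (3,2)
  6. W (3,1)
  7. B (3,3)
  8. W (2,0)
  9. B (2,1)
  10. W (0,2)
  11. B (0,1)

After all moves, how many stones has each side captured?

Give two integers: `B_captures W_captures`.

Answer: 3 0

Derivation:
Move 1: B@(2,2) -> caps B=0 W=0
Move 2: W@(3,0) -> caps B=0 W=0
Move 3: B@(1,0) -> caps B=0 W=0
Move 4: W@(2,3) -> caps B=0 W=0
Move 5: B@(3,2) -> caps B=0 W=0
Move 6: W@(3,1) -> caps B=0 W=0
Move 7: B@(3,3) -> caps B=0 W=0
Move 8: W@(2,0) -> caps B=0 W=0
Move 9: B@(2,1) -> caps B=3 W=0
Move 10: W@(0,2) -> caps B=3 W=0
Move 11: B@(0,1) -> caps B=3 W=0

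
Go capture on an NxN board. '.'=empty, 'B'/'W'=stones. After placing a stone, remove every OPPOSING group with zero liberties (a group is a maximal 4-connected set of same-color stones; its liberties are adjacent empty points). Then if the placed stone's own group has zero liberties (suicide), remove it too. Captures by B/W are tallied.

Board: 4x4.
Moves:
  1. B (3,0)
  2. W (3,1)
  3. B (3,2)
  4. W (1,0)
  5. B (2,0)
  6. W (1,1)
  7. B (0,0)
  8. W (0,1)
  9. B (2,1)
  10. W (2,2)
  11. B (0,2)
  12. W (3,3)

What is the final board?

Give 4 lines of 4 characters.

Move 1: B@(3,0) -> caps B=0 W=0
Move 2: W@(3,1) -> caps B=0 W=0
Move 3: B@(3,2) -> caps B=0 W=0
Move 4: W@(1,0) -> caps B=0 W=0
Move 5: B@(2,0) -> caps B=0 W=0
Move 6: W@(1,1) -> caps B=0 W=0
Move 7: B@(0,0) -> caps B=0 W=0
Move 8: W@(0,1) -> caps B=0 W=1
Move 9: B@(2,1) -> caps B=1 W=1
Move 10: W@(2,2) -> caps B=1 W=1
Move 11: B@(0,2) -> caps B=1 W=1
Move 12: W@(3,3) -> caps B=1 W=1

Answer: .WB.
WW..
BBW.
B.BW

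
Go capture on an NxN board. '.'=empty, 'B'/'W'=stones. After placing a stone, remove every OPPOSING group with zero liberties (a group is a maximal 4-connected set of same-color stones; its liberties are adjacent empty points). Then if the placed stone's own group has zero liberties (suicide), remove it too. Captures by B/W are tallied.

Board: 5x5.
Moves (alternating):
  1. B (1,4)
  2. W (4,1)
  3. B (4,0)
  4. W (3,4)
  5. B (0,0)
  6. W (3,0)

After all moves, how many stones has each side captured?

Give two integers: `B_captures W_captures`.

Move 1: B@(1,4) -> caps B=0 W=0
Move 2: W@(4,1) -> caps B=0 W=0
Move 3: B@(4,0) -> caps B=0 W=0
Move 4: W@(3,4) -> caps B=0 W=0
Move 5: B@(0,0) -> caps B=0 W=0
Move 6: W@(3,0) -> caps B=0 W=1

Answer: 0 1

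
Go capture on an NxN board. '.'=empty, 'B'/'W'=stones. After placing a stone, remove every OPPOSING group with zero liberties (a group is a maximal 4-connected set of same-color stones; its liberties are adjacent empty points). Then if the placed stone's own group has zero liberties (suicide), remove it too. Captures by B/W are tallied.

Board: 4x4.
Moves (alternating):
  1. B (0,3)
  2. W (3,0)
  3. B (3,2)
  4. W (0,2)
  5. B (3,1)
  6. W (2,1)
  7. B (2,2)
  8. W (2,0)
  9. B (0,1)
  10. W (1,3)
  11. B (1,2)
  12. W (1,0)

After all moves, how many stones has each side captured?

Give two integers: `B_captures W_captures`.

Answer: 0 1

Derivation:
Move 1: B@(0,3) -> caps B=0 W=0
Move 2: W@(3,0) -> caps B=0 W=0
Move 3: B@(3,2) -> caps B=0 W=0
Move 4: W@(0,2) -> caps B=0 W=0
Move 5: B@(3,1) -> caps B=0 W=0
Move 6: W@(2,1) -> caps B=0 W=0
Move 7: B@(2,2) -> caps B=0 W=0
Move 8: W@(2,0) -> caps B=0 W=0
Move 9: B@(0,1) -> caps B=0 W=0
Move 10: W@(1,3) -> caps B=0 W=1
Move 11: B@(1,2) -> caps B=0 W=1
Move 12: W@(1,0) -> caps B=0 W=1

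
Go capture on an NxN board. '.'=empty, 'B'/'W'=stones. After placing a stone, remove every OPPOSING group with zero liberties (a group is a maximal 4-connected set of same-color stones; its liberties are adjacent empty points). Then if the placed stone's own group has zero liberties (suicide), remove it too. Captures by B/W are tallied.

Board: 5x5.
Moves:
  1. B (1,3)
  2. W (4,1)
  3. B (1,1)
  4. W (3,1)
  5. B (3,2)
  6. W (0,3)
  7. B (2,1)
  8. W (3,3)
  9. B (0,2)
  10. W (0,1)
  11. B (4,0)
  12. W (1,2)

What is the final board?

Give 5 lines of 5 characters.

Move 1: B@(1,3) -> caps B=0 W=0
Move 2: W@(4,1) -> caps B=0 W=0
Move 3: B@(1,1) -> caps B=0 W=0
Move 4: W@(3,1) -> caps B=0 W=0
Move 5: B@(3,2) -> caps B=0 W=0
Move 6: W@(0,3) -> caps B=0 W=0
Move 7: B@(2,1) -> caps B=0 W=0
Move 8: W@(3,3) -> caps B=0 W=0
Move 9: B@(0,2) -> caps B=0 W=0
Move 10: W@(0,1) -> caps B=0 W=0
Move 11: B@(4,0) -> caps B=0 W=0
Move 12: W@(1,2) -> caps B=0 W=1

Answer: .W.W.
.BWB.
.B...
.WBW.
BW...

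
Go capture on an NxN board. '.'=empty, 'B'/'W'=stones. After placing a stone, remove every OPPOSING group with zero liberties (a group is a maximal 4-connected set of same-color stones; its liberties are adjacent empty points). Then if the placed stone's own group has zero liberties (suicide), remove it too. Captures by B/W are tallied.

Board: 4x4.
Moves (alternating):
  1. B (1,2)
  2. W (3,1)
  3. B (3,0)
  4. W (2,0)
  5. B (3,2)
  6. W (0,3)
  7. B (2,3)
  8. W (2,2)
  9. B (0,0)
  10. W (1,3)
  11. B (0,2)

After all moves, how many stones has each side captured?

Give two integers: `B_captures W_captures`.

Move 1: B@(1,2) -> caps B=0 W=0
Move 2: W@(3,1) -> caps B=0 W=0
Move 3: B@(3,0) -> caps B=0 W=0
Move 4: W@(2,0) -> caps B=0 W=1
Move 5: B@(3,2) -> caps B=0 W=1
Move 6: W@(0,3) -> caps B=0 W=1
Move 7: B@(2,3) -> caps B=0 W=1
Move 8: W@(2,2) -> caps B=0 W=1
Move 9: B@(0,0) -> caps B=0 W=1
Move 10: W@(1,3) -> caps B=0 W=1
Move 11: B@(0,2) -> caps B=2 W=1

Answer: 2 1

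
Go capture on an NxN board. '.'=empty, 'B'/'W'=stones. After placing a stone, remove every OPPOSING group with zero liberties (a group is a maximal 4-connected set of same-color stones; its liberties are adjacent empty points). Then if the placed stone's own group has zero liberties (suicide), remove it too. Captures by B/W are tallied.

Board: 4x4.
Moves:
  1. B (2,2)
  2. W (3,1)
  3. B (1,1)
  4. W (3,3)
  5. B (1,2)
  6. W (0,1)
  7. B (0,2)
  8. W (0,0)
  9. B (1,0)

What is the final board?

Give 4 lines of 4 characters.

Answer: ..B.
BBB.
..B.
.W.W

Derivation:
Move 1: B@(2,2) -> caps B=0 W=0
Move 2: W@(3,1) -> caps B=0 W=0
Move 3: B@(1,1) -> caps B=0 W=0
Move 4: W@(3,3) -> caps B=0 W=0
Move 5: B@(1,2) -> caps B=0 W=0
Move 6: W@(0,1) -> caps B=0 W=0
Move 7: B@(0,2) -> caps B=0 W=0
Move 8: W@(0,0) -> caps B=0 W=0
Move 9: B@(1,0) -> caps B=2 W=0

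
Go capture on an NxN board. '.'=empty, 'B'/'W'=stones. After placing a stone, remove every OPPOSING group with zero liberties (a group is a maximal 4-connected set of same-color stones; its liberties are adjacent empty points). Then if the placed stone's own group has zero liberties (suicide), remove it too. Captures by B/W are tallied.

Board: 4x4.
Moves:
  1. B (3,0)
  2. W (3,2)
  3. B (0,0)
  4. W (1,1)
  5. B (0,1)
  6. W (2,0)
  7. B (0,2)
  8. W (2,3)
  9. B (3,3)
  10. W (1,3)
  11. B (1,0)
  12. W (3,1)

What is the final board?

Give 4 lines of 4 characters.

Answer: BBB.
BW.W
W..W
.WW.

Derivation:
Move 1: B@(3,0) -> caps B=0 W=0
Move 2: W@(3,2) -> caps B=0 W=0
Move 3: B@(0,0) -> caps B=0 W=0
Move 4: W@(1,1) -> caps B=0 W=0
Move 5: B@(0,1) -> caps B=0 W=0
Move 6: W@(2,0) -> caps B=0 W=0
Move 7: B@(0,2) -> caps B=0 W=0
Move 8: W@(2,3) -> caps B=0 W=0
Move 9: B@(3,3) -> caps B=0 W=0
Move 10: W@(1,3) -> caps B=0 W=0
Move 11: B@(1,0) -> caps B=0 W=0
Move 12: W@(3,1) -> caps B=0 W=1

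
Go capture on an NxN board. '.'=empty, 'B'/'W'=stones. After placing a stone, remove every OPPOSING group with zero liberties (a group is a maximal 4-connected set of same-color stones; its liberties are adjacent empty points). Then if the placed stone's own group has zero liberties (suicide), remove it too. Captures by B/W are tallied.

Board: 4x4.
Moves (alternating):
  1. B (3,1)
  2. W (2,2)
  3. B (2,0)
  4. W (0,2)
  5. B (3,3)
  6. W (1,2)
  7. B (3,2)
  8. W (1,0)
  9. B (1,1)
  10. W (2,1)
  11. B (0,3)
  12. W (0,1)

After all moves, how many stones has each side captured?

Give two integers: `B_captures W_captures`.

Move 1: B@(3,1) -> caps B=0 W=0
Move 2: W@(2,2) -> caps B=0 W=0
Move 3: B@(2,0) -> caps B=0 W=0
Move 4: W@(0,2) -> caps B=0 W=0
Move 5: B@(3,3) -> caps B=0 W=0
Move 6: W@(1,2) -> caps B=0 W=0
Move 7: B@(3,2) -> caps B=0 W=0
Move 8: W@(1,0) -> caps B=0 W=0
Move 9: B@(1,1) -> caps B=0 W=0
Move 10: W@(2,1) -> caps B=0 W=0
Move 11: B@(0,3) -> caps B=0 W=0
Move 12: W@(0,1) -> caps B=0 W=1

Answer: 0 1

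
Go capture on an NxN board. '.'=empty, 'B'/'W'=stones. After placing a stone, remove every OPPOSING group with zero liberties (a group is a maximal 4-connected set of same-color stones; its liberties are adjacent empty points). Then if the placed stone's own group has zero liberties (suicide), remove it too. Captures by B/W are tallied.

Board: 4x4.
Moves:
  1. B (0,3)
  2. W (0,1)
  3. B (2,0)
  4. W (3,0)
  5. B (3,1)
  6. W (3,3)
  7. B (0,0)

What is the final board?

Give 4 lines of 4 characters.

Answer: BW.B
....
B...
.B.W

Derivation:
Move 1: B@(0,3) -> caps B=0 W=0
Move 2: W@(0,1) -> caps B=0 W=0
Move 3: B@(2,0) -> caps B=0 W=0
Move 4: W@(3,0) -> caps B=0 W=0
Move 5: B@(3,1) -> caps B=1 W=0
Move 6: W@(3,3) -> caps B=1 W=0
Move 7: B@(0,0) -> caps B=1 W=0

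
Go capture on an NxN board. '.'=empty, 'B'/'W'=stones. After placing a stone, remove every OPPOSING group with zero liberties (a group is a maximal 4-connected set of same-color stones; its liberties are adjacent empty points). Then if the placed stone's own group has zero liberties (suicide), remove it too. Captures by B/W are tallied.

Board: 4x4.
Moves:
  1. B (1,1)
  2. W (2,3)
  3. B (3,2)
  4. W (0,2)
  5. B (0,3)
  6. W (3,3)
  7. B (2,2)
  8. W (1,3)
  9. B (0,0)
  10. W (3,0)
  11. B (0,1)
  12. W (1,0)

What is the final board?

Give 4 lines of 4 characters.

Answer: BBW.
WB.W
..BW
W.BW

Derivation:
Move 1: B@(1,1) -> caps B=0 W=0
Move 2: W@(2,3) -> caps B=0 W=0
Move 3: B@(3,2) -> caps B=0 W=0
Move 4: W@(0,2) -> caps B=0 W=0
Move 5: B@(0,3) -> caps B=0 W=0
Move 6: W@(3,3) -> caps B=0 W=0
Move 7: B@(2,2) -> caps B=0 W=0
Move 8: W@(1,3) -> caps B=0 W=1
Move 9: B@(0,0) -> caps B=0 W=1
Move 10: W@(3,0) -> caps B=0 W=1
Move 11: B@(0,1) -> caps B=0 W=1
Move 12: W@(1,0) -> caps B=0 W=1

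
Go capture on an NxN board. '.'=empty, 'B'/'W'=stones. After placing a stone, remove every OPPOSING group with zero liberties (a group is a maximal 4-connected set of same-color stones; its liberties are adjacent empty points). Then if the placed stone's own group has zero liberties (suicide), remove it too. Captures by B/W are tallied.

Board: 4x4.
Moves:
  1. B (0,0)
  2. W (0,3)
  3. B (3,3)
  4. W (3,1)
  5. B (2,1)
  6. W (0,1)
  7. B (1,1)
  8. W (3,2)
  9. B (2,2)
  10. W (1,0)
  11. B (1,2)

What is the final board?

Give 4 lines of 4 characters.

Move 1: B@(0,0) -> caps B=0 W=0
Move 2: W@(0,3) -> caps B=0 W=0
Move 3: B@(3,3) -> caps B=0 W=0
Move 4: W@(3,1) -> caps B=0 W=0
Move 5: B@(2,1) -> caps B=0 W=0
Move 6: W@(0,1) -> caps B=0 W=0
Move 7: B@(1,1) -> caps B=0 W=0
Move 8: W@(3,2) -> caps B=0 W=0
Move 9: B@(2,2) -> caps B=0 W=0
Move 10: W@(1,0) -> caps B=0 W=1
Move 11: B@(1,2) -> caps B=0 W=1

Answer: .W.W
WBB.
.BB.
.WWB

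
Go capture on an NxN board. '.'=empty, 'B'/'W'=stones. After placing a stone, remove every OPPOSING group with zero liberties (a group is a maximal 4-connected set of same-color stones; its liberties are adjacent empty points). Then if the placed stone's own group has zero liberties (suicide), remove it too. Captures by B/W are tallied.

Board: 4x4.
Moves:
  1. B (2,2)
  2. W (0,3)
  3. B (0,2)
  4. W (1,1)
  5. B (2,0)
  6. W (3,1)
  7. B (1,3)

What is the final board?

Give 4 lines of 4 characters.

Move 1: B@(2,2) -> caps B=0 W=0
Move 2: W@(0,3) -> caps B=0 W=0
Move 3: B@(0,2) -> caps B=0 W=0
Move 4: W@(1,1) -> caps B=0 W=0
Move 5: B@(2,0) -> caps B=0 W=0
Move 6: W@(3,1) -> caps B=0 W=0
Move 7: B@(1,3) -> caps B=1 W=0

Answer: ..B.
.W.B
B.B.
.W..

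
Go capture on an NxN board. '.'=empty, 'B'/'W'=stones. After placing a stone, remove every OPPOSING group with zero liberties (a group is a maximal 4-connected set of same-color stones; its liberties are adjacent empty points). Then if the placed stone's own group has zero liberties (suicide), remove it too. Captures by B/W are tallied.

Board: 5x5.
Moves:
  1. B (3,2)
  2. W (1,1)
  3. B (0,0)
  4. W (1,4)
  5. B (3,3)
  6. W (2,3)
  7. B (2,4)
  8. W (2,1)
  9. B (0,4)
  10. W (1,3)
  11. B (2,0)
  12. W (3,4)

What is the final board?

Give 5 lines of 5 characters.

Answer: B...B
.W.WW
BW.W.
..BBW
.....

Derivation:
Move 1: B@(3,2) -> caps B=0 W=0
Move 2: W@(1,1) -> caps B=0 W=0
Move 3: B@(0,0) -> caps B=0 W=0
Move 4: W@(1,4) -> caps B=0 W=0
Move 5: B@(3,3) -> caps B=0 W=0
Move 6: W@(2,3) -> caps B=0 W=0
Move 7: B@(2,4) -> caps B=0 W=0
Move 8: W@(2,1) -> caps B=0 W=0
Move 9: B@(0,4) -> caps B=0 W=0
Move 10: W@(1,3) -> caps B=0 W=0
Move 11: B@(2,0) -> caps B=0 W=0
Move 12: W@(3,4) -> caps B=0 W=1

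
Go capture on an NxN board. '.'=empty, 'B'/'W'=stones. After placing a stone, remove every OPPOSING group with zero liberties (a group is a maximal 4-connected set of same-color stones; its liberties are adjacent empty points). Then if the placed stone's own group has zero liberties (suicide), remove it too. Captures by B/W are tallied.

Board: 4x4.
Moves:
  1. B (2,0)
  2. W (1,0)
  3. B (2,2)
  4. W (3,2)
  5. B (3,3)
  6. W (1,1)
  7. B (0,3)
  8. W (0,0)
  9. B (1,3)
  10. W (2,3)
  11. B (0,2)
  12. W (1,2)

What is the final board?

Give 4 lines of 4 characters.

Move 1: B@(2,0) -> caps B=0 W=0
Move 2: W@(1,0) -> caps B=0 W=0
Move 3: B@(2,2) -> caps B=0 W=0
Move 4: W@(3,2) -> caps B=0 W=0
Move 5: B@(3,3) -> caps B=0 W=0
Move 6: W@(1,1) -> caps B=0 W=0
Move 7: B@(0,3) -> caps B=0 W=0
Move 8: W@(0,0) -> caps B=0 W=0
Move 9: B@(1,3) -> caps B=0 W=0
Move 10: W@(2,3) -> caps B=0 W=1
Move 11: B@(0,2) -> caps B=0 W=1
Move 12: W@(1,2) -> caps B=0 W=1

Answer: W.BB
WWWB
B.BW
..W.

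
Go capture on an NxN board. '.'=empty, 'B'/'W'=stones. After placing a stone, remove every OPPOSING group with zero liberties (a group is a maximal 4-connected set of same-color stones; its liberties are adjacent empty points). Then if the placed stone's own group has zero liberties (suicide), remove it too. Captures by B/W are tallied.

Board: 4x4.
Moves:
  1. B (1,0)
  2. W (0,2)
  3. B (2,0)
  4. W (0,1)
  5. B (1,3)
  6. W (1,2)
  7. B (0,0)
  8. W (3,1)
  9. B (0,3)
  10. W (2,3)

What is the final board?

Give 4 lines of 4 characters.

Answer: BWW.
B.W.
B..W
.W..

Derivation:
Move 1: B@(1,0) -> caps B=0 W=0
Move 2: W@(0,2) -> caps B=0 W=0
Move 3: B@(2,0) -> caps B=0 W=0
Move 4: W@(0,1) -> caps B=0 W=0
Move 5: B@(1,3) -> caps B=0 W=0
Move 6: W@(1,2) -> caps B=0 W=0
Move 7: B@(0,0) -> caps B=0 W=0
Move 8: W@(3,1) -> caps B=0 W=0
Move 9: B@(0,3) -> caps B=0 W=0
Move 10: W@(2,3) -> caps B=0 W=2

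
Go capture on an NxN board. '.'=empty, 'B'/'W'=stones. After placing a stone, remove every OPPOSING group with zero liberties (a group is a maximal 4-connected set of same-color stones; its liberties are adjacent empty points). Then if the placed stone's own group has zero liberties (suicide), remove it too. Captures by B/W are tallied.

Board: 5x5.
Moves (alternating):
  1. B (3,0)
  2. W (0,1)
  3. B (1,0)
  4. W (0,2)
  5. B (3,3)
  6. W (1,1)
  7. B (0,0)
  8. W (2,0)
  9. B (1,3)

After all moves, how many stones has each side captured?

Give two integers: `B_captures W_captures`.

Move 1: B@(3,0) -> caps B=0 W=0
Move 2: W@(0,1) -> caps B=0 W=0
Move 3: B@(1,0) -> caps B=0 W=0
Move 4: W@(0,2) -> caps B=0 W=0
Move 5: B@(3,3) -> caps B=0 W=0
Move 6: W@(1,1) -> caps B=0 W=0
Move 7: B@(0,0) -> caps B=0 W=0
Move 8: W@(2,0) -> caps B=0 W=2
Move 9: B@(1,3) -> caps B=0 W=2

Answer: 0 2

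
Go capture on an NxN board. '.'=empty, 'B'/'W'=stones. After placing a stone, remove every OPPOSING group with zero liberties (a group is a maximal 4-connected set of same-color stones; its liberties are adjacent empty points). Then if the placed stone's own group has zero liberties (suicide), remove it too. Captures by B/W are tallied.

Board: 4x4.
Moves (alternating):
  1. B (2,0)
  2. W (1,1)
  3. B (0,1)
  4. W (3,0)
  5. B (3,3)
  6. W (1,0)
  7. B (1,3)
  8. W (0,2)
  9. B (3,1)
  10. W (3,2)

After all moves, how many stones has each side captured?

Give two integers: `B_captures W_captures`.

Move 1: B@(2,0) -> caps B=0 W=0
Move 2: W@(1,1) -> caps B=0 W=0
Move 3: B@(0,1) -> caps B=0 W=0
Move 4: W@(3,0) -> caps B=0 W=0
Move 5: B@(3,3) -> caps B=0 W=0
Move 6: W@(1,0) -> caps B=0 W=0
Move 7: B@(1,3) -> caps B=0 W=0
Move 8: W@(0,2) -> caps B=0 W=0
Move 9: B@(3,1) -> caps B=1 W=0
Move 10: W@(3,2) -> caps B=1 W=0

Answer: 1 0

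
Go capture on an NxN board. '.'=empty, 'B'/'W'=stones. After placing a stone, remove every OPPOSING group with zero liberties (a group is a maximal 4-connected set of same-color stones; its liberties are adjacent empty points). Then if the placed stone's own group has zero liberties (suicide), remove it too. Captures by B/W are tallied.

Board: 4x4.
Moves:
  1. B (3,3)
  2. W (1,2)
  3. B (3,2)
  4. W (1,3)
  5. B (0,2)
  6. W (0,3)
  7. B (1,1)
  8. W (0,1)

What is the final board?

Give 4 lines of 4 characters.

Move 1: B@(3,3) -> caps B=0 W=0
Move 2: W@(1,2) -> caps B=0 W=0
Move 3: B@(3,2) -> caps B=0 W=0
Move 4: W@(1,3) -> caps B=0 W=0
Move 5: B@(0,2) -> caps B=0 W=0
Move 6: W@(0,3) -> caps B=0 W=0
Move 7: B@(1,1) -> caps B=0 W=0
Move 8: W@(0,1) -> caps B=0 W=1

Answer: .W.W
.BWW
....
..BB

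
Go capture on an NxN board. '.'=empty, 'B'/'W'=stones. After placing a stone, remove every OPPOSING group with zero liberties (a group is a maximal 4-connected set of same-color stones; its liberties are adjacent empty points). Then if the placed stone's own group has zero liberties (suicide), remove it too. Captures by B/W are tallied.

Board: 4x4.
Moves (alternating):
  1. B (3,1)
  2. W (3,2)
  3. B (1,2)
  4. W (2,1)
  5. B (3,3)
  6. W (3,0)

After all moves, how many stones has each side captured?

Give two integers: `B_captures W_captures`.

Move 1: B@(3,1) -> caps B=0 W=0
Move 2: W@(3,2) -> caps B=0 W=0
Move 3: B@(1,2) -> caps B=0 W=0
Move 4: W@(2,1) -> caps B=0 W=0
Move 5: B@(3,3) -> caps B=0 W=0
Move 6: W@(3,0) -> caps B=0 W=1

Answer: 0 1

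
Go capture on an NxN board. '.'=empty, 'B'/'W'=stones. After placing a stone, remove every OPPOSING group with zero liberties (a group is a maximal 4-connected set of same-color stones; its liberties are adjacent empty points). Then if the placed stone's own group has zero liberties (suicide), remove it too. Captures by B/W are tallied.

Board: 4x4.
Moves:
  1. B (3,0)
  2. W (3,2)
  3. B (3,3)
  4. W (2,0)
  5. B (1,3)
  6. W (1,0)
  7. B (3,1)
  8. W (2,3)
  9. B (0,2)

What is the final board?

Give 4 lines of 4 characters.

Answer: ..B.
W..B
W..W
BBW.

Derivation:
Move 1: B@(3,0) -> caps B=0 W=0
Move 2: W@(3,2) -> caps B=0 W=0
Move 3: B@(3,3) -> caps B=0 W=0
Move 4: W@(2,0) -> caps B=0 W=0
Move 5: B@(1,3) -> caps B=0 W=0
Move 6: W@(1,0) -> caps B=0 W=0
Move 7: B@(3,1) -> caps B=0 W=0
Move 8: W@(2,3) -> caps B=0 W=1
Move 9: B@(0,2) -> caps B=0 W=1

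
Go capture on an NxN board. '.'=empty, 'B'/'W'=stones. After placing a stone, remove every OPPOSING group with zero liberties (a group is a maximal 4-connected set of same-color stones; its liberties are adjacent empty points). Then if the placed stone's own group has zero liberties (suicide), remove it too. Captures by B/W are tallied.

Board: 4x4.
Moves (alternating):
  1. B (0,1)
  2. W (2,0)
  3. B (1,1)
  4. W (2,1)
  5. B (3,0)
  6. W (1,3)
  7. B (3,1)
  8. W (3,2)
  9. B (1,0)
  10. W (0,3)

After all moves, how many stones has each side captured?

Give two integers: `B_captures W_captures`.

Move 1: B@(0,1) -> caps B=0 W=0
Move 2: W@(2,0) -> caps B=0 W=0
Move 3: B@(1,1) -> caps B=0 W=0
Move 4: W@(2,1) -> caps B=0 W=0
Move 5: B@(3,0) -> caps B=0 W=0
Move 6: W@(1,3) -> caps B=0 W=0
Move 7: B@(3,1) -> caps B=0 W=0
Move 8: W@(3,2) -> caps B=0 W=2
Move 9: B@(1,0) -> caps B=0 W=2
Move 10: W@(0,3) -> caps B=0 W=2

Answer: 0 2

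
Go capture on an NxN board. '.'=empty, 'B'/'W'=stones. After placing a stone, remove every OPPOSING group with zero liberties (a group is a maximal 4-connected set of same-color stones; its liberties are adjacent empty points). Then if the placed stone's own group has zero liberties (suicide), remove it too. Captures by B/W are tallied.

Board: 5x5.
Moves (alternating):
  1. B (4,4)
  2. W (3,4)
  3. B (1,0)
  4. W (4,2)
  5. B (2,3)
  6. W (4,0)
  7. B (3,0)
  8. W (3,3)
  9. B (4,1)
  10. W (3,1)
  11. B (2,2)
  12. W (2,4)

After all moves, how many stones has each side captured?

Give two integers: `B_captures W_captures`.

Move 1: B@(4,4) -> caps B=0 W=0
Move 2: W@(3,4) -> caps B=0 W=0
Move 3: B@(1,0) -> caps B=0 W=0
Move 4: W@(4,2) -> caps B=0 W=0
Move 5: B@(2,3) -> caps B=0 W=0
Move 6: W@(4,0) -> caps B=0 W=0
Move 7: B@(3,0) -> caps B=0 W=0
Move 8: W@(3,3) -> caps B=0 W=0
Move 9: B@(4,1) -> caps B=1 W=0
Move 10: W@(3,1) -> caps B=1 W=0
Move 11: B@(2,2) -> caps B=1 W=0
Move 12: W@(2,4) -> caps B=1 W=0

Answer: 1 0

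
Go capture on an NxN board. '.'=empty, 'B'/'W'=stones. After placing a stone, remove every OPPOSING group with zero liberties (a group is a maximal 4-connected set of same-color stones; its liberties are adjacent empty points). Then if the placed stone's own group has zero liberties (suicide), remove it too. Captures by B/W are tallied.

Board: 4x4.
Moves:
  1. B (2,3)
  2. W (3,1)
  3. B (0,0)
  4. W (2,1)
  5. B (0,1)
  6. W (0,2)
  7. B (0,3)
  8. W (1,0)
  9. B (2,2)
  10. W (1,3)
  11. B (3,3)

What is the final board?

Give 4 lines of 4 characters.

Move 1: B@(2,3) -> caps B=0 W=0
Move 2: W@(3,1) -> caps B=0 W=0
Move 3: B@(0,0) -> caps B=0 W=0
Move 4: W@(2,1) -> caps B=0 W=0
Move 5: B@(0,1) -> caps B=0 W=0
Move 6: W@(0,2) -> caps B=0 W=0
Move 7: B@(0,3) -> caps B=0 W=0
Move 8: W@(1,0) -> caps B=0 W=0
Move 9: B@(2,2) -> caps B=0 W=0
Move 10: W@(1,3) -> caps B=0 W=1
Move 11: B@(3,3) -> caps B=0 W=1

Answer: BBW.
W..W
.WBB
.W.B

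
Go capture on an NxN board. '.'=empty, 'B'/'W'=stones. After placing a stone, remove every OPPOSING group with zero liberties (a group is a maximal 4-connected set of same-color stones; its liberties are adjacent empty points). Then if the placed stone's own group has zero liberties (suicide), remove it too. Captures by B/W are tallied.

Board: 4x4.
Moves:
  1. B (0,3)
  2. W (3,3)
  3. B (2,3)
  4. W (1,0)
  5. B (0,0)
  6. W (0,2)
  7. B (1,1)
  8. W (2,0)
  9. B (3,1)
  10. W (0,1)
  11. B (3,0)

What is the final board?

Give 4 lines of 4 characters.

Move 1: B@(0,3) -> caps B=0 W=0
Move 2: W@(3,3) -> caps B=0 W=0
Move 3: B@(2,3) -> caps B=0 W=0
Move 4: W@(1,0) -> caps B=0 W=0
Move 5: B@(0,0) -> caps B=0 W=0
Move 6: W@(0,2) -> caps B=0 W=0
Move 7: B@(1,1) -> caps B=0 W=0
Move 8: W@(2,0) -> caps B=0 W=0
Move 9: B@(3,1) -> caps B=0 W=0
Move 10: W@(0,1) -> caps B=0 W=1
Move 11: B@(3,0) -> caps B=0 W=1

Answer: .WWB
WB..
W..B
BB.W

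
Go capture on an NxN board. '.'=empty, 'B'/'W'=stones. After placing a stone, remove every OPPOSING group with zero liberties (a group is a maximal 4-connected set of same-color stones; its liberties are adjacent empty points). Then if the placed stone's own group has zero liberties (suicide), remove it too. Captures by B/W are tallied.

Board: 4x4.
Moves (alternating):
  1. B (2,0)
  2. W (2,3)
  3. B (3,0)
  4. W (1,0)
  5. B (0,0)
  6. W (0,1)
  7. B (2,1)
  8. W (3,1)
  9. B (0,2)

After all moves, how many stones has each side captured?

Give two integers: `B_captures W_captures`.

Move 1: B@(2,0) -> caps B=0 W=0
Move 2: W@(2,3) -> caps B=0 W=0
Move 3: B@(3,0) -> caps B=0 W=0
Move 4: W@(1,0) -> caps B=0 W=0
Move 5: B@(0,0) -> caps B=0 W=0
Move 6: W@(0,1) -> caps B=0 W=1
Move 7: B@(2,1) -> caps B=0 W=1
Move 8: W@(3,1) -> caps B=0 W=1
Move 9: B@(0,2) -> caps B=0 W=1

Answer: 0 1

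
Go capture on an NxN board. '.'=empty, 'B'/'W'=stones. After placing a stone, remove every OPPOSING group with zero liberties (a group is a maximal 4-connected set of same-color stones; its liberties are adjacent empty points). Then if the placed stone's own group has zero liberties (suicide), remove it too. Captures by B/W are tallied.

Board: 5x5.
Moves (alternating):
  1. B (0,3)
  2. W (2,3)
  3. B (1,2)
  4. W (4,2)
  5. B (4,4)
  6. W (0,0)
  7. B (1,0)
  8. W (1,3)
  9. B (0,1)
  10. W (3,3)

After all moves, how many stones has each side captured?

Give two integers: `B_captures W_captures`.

Move 1: B@(0,3) -> caps B=0 W=0
Move 2: W@(2,3) -> caps B=0 W=0
Move 3: B@(1,2) -> caps B=0 W=0
Move 4: W@(4,2) -> caps B=0 W=0
Move 5: B@(4,4) -> caps B=0 W=0
Move 6: W@(0,0) -> caps B=0 W=0
Move 7: B@(1,0) -> caps B=0 W=0
Move 8: W@(1,3) -> caps B=0 W=0
Move 9: B@(0,1) -> caps B=1 W=0
Move 10: W@(3,3) -> caps B=1 W=0

Answer: 1 0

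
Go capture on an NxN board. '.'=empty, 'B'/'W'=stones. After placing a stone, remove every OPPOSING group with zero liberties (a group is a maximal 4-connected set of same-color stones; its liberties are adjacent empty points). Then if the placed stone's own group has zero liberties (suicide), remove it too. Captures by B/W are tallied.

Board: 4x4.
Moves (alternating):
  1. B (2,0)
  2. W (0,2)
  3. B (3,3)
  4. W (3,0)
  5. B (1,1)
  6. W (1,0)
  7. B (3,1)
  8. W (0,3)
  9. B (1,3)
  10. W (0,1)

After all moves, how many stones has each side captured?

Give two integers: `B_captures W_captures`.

Move 1: B@(2,0) -> caps B=0 W=0
Move 2: W@(0,2) -> caps B=0 W=0
Move 3: B@(3,3) -> caps B=0 W=0
Move 4: W@(3,0) -> caps B=0 W=0
Move 5: B@(1,1) -> caps B=0 W=0
Move 6: W@(1,0) -> caps B=0 W=0
Move 7: B@(3,1) -> caps B=1 W=0
Move 8: W@(0,3) -> caps B=1 W=0
Move 9: B@(1,3) -> caps B=1 W=0
Move 10: W@(0,1) -> caps B=1 W=0

Answer: 1 0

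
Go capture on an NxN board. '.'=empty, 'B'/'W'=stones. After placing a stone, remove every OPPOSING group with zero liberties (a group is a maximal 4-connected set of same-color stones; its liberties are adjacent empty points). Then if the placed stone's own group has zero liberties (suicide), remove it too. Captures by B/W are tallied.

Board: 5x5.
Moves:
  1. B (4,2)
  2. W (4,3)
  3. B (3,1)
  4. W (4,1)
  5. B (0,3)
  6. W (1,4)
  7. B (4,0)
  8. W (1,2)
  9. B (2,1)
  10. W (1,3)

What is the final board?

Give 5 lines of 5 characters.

Answer: ...B.
..WWW
.B...
.B...
B.BW.

Derivation:
Move 1: B@(4,2) -> caps B=0 W=0
Move 2: W@(4,3) -> caps B=0 W=0
Move 3: B@(3,1) -> caps B=0 W=0
Move 4: W@(4,1) -> caps B=0 W=0
Move 5: B@(0,3) -> caps B=0 W=0
Move 6: W@(1,4) -> caps B=0 W=0
Move 7: B@(4,0) -> caps B=1 W=0
Move 8: W@(1,2) -> caps B=1 W=0
Move 9: B@(2,1) -> caps B=1 W=0
Move 10: W@(1,3) -> caps B=1 W=0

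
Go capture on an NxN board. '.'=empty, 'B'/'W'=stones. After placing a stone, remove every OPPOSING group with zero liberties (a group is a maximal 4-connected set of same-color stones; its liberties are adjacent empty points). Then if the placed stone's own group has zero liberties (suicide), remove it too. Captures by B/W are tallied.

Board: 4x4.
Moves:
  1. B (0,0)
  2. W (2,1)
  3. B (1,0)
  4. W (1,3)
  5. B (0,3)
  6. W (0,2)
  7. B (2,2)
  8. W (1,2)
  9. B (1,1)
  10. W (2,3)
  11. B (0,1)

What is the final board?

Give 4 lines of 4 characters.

Answer: BBW.
BBWW
.WBW
....

Derivation:
Move 1: B@(0,0) -> caps B=0 W=0
Move 2: W@(2,1) -> caps B=0 W=0
Move 3: B@(1,0) -> caps B=0 W=0
Move 4: W@(1,3) -> caps B=0 W=0
Move 5: B@(0,3) -> caps B=0 W=0
Move 6: W@(0,2) -> caps B=0 W=1
Move 7: B@(2,2) -> caps B=0 W=1
Move 8: W@(1,2) -> caps B=0 W=1
Move 9: B@(1,1) -> caps B=0 W=1
Move 10: W@(2,3) -> caps B=0 W=1
Move 11: B@(0,1) -> caps B=0 W=1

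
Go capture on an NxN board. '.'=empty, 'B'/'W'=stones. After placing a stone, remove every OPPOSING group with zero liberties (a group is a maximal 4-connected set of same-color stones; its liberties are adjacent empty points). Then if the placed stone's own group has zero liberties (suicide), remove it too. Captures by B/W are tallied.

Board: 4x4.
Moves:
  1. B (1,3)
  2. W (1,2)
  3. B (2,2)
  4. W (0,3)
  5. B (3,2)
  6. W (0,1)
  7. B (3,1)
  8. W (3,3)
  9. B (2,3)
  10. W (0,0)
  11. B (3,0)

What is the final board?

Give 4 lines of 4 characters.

Answer: WW.W
..WB
..BB
BBB.

Derivation:
Move 1: B@(1,3) -> caps B=0 W=0
Move 2: W@(1,2) -> caps B=0 W=0
Move 3: B@(2,2) -> caps B=0 W=0
Move 4: W@(0,3) -> caps B=0 W=0
Move 5: B@(3,2) -> caps B=0 W=0
Move 6: W@(0,1) -> caps B=0 W=0
Move 7: B@(3,1) -> caps B=0 W=0
Move 8: W@(3,3) -> caps B=0 W=0
Move 9: B@(2,3) -> caps B=1 W=0
Move 10: W@(0,0) -> caps B=1 W=0
Move 11: B@(3,0) -> caps B=1 W=0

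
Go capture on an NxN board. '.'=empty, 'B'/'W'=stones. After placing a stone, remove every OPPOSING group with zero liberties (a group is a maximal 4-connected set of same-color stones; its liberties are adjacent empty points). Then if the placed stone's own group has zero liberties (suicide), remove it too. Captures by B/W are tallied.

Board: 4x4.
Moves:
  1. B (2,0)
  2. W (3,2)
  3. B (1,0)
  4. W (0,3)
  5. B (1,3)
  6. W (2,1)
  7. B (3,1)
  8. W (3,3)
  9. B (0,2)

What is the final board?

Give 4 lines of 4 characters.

Move 1: B@(2,0) -> caps B=0 W=0
Move 2: W@(3,2) -> caps B=0 W=0
Move 3: B@(1,0) -> caps B=0 W=0
Move 4: W@(0,3) -> caps B=0 W=0
Move 5: B@(1,3) -> caps B=0 W=0
Move 6: W@(2,1) -> caps B=0 W=0
Move 7: B@(3,1) -> caps B=0 W=0
Move 8: W@(3,3) -> caps B=0 W=0
Move 9: B@(0,2) -> caps B=1 W=0

Answer: ..B.
B..B
BW..
.BWW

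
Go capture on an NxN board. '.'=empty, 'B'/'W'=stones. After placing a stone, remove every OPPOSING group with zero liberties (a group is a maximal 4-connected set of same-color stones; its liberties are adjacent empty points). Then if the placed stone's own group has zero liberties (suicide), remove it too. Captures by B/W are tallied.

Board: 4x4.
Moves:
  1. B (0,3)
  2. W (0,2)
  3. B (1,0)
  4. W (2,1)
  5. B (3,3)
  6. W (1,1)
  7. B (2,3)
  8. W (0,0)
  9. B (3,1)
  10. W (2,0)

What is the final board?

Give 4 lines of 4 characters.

Move 1: B@(0,3) -> caps B=0 W=0
Move 2: W@(0,2) -> caps B=0 W=0
Move 3: B@(1,0) -> caps B=0 W=0
Move 4: W@(2,1) -> caps B=0 W=0
Move 5: B@(3,3) -> caps B=0 W=0
Move 6: W@(1,1) -> caps B=0 W=0
Move 7: B@(2,3) -> caps B=0 W=0
Move 8: W@(0,0) -> caps B=0 W=0
Move 9: B@(3,1) -> caps B=0 W=0
Move 10: W@(2,0) -> caps B=0 W=1

Answer: W.WB
.W..
WW.B
.B.B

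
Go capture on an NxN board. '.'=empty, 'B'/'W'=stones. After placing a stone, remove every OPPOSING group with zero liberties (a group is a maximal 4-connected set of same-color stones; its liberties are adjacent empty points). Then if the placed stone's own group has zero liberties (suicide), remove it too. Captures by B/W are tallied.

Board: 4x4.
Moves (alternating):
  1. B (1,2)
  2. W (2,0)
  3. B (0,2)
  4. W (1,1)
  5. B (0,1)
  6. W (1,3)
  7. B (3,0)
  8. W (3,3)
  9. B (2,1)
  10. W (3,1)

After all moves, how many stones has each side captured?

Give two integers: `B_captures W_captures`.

Answer: 0 1

Derivation:
Move 1: B@(1,2) -> caps B=0 W=0
Move 2: W@(2,0) -> caps B=0 W=0
Move 3: B@(0,2) -> caps B=0 W=0
Move 4: W@(1,1) -> caps B=0 W=0
Move 5: B@(0,1) -> caps B=0 W=0
Move 6: W@(1,3) -> caps B=0 W=0
Move 7: B@(3,0) -> caps B=0 W=0
Move 8: W@(3,3) -> caps B=0 W=0
Move 9: B@(2,1) -> caps B=0 W=0
Move 10: W@(3,1) -> caps B=0 W=1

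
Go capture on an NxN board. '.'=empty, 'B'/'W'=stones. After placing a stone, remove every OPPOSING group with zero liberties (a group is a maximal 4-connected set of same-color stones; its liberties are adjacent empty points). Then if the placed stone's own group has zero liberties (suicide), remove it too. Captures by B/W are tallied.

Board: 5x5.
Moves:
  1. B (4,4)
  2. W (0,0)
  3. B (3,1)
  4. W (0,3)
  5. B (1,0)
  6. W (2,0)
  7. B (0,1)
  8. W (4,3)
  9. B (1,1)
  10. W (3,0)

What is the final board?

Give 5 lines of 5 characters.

Move 1: B@(4,4) -> caps B=0 W=0
Move 2: W@(0,0) -> caps B=0 W=0
Move 3: B@(3,1) -> caps B=0 W=0
Move 4: W@(0,3) -> caps B=0 W=0
Move 5: B@(1,0) -> caps B=0 W=0
Move 6: W@(2,0) -> caps B=0 W=0
Move 7: B@(0,1) -> caps B=1 W=0
Move 8: W@(4,3) -> caps B=1 W=0
Move 9: B@(1,1) -> caps B=1 W=0
Move 10: W@(3,0) -> caps B=1 W=0

Answer: .B.W.
BB...
W....
WB...
...WB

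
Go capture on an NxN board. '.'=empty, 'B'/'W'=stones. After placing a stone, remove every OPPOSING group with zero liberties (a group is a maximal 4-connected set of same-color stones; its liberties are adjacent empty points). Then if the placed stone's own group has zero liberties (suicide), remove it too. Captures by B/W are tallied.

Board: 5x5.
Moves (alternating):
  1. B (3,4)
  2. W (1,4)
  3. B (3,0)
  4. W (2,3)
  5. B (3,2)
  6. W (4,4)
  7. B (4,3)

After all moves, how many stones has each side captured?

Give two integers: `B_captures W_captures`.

Move 1: B@(3,4) -> caps B=0 W=0
Move 2: W@(1,4) -> caps B=0 W=0
Move 3: B@(3,0) -> caps B=0 W=0
Move 4: W@(2,3) -> caps B=0 W=0
Move 5: B@(3,2) -> caps B=0 W=0
Move 6: W@(4,4) -> caps B=0 W=0
Move 7: B@(4,3) -> caps B=1 W=0

Answer: 1 0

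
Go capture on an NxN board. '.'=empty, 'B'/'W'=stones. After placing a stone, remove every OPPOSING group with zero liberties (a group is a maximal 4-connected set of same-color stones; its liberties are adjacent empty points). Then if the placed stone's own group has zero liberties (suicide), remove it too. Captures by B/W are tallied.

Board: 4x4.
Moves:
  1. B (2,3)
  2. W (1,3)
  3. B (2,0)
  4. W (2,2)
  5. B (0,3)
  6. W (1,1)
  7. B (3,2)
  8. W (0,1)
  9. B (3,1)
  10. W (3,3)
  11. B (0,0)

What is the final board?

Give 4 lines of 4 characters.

Move 1: B@(2,3) -> caps B=0 W=0
Move 2: W@(1,3) -> caps B=0 W=0
Move 3: B@(2,0) -> caps B=0 W=0
Move 4: W@(2,2) -> caps B=0 W=0
Move 5: B@(0,3) -> caps B=0 W=0
Move 6: W@(1,1) -> caps B=0 W=0
Move 7: B@(3,2) -> caps B=0 W=0
Move 8: W@(0,1) -> caps B=0 W=0
Move 9: B@(3,1) -> caps B=0 W=0
Move 10: W@(3,3) -> caps B=0 W=1
Move 11: B@(0,0) -> caps B=0 W=1

Answer: BW.B
.W.W
B.W.
.BBW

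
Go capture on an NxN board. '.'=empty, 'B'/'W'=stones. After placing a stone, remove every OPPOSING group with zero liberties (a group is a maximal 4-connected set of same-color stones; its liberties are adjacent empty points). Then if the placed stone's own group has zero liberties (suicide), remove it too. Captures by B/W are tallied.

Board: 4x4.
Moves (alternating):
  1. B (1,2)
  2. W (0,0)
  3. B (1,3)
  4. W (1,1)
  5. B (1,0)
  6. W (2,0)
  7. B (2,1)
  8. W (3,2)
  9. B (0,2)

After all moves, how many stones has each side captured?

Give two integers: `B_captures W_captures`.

Answer: 0 1

Derivation:
Move 1: B@(1,2) -> caps B=0 W=0
Move 2: W@(0,0) -> caps B=0 W=0
Move 3: B@(1,3) -> caps B=0 W=0
Move 4: W@(1,1) -> caps B=0 W=0
Move 5: B@(1,0) -> caps B=0 W=0
Move 6: W@(2,0) -> caps B=0 W=1
Move 7: B@(2,1) -> caps B=0 W=1
Move 8: W@(3,2) -> caps B=0 W=1
Move 9: B@(0,2) -> caps B=0 W=1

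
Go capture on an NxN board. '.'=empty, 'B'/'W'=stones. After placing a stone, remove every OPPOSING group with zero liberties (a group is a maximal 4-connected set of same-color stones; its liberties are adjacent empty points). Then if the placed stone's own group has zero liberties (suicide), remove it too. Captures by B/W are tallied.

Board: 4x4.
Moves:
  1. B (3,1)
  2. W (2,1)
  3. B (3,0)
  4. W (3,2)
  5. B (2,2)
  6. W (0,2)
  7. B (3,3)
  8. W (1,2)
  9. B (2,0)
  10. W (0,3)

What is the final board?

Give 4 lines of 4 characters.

Move 1: B@(3,1) -> caps B=0 W=0
Move 2: W@(2,1) -> caps B=0 W=0
Move 3: B@(3,0) -> caps B=0 W=0
Move 4: W@(3,2) -> caps B=0 W=0
Move 5: B@(2,2) -> caps B=0 W=0
Move 6: W@(0,2) -> caps B=0 W=0
Move 7: B@(3,3) -> caps B=1 W=0
Move 8: W@(1,2) -> caps B=1 W=0
Move 9: B@(2,0) -> caps B=1 W=0
Move 10: W@(0,3) -> caps B=1 W=0

Answer: ..WW
..W.
BWB.
BB.B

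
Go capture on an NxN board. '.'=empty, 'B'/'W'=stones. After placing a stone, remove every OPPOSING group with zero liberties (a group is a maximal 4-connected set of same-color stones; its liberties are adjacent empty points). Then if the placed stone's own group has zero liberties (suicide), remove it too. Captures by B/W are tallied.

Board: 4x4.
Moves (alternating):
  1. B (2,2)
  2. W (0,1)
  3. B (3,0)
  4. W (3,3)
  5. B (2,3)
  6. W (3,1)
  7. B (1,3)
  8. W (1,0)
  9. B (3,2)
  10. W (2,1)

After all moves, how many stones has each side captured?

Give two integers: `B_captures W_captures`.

Answer: 1 0

Derivation:
Move 1: B@(2,2) -> caps B=0 W=0
Move 2: W@(0,1) -> caps B=0 W=0
Move 3: B@(3,0) -> caps B=0 W=0
Move 4: W@(3,3) -> caps B=0 W=0
Move 5: B@(2,3) -> caps B=0 W=0
Move 6: W@(3,1) -> caps B=0 W=0
Move 7: B@(1,3) -> caps B=0 W=0
Move 8: W@(1,0) -> caps B=0 W=0
Move 9: B@(3,2) -> caps B=1 W=0
Move 10: W@(2,1) -> caps B=1 W=0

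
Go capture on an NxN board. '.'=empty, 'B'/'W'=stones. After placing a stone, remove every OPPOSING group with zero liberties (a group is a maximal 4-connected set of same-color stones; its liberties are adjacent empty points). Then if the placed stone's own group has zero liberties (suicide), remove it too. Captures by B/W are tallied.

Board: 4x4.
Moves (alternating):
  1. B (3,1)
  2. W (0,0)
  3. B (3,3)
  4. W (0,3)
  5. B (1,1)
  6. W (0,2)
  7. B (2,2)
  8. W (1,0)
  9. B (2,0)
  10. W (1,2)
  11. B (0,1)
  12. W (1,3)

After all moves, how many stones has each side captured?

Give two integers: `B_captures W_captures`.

Answer: 2 0

Derivation:
Move 1: B@(3,1) -> caps B=0 W=0
Move 2: W@(0,0) -> caps B=0 W=0
Move 3: B@(3,3) -> caps B=0 W=0
Move 4: W@(0,3) -> caps B=0 W=0
Move 5: B@(1,1) -> caps B=0 W=0
Move 6: W@(0,2) -> caps B=0 W=0
Move 7: B@(2,2) -> caps B=0 W=0
Move 8: W@(1,0) -> caps B=0 W=0
Move 9: B@(2,0) -> caps B=0 W=0
Move 10: W@(1,2) -> caps B=0 W=0
Move 11: B@(0,1) -> caps B=2 W=0
Move 12: W@(1,3) -> caps B=2 W=0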